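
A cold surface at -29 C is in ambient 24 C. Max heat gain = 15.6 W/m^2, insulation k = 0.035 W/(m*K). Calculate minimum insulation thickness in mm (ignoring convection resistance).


dT = 24 - (-29) = 53 K
thickness = k * dT / q_max * 1000
thickness = 0.035 * 53 / 15.6 * 1000
thickness = 118.9 mm

118.9


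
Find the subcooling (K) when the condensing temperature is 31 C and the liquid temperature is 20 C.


Subcooling = T_cond - T_liquid
Subcooling = 31 - 20
Subcooling = 11 K

11


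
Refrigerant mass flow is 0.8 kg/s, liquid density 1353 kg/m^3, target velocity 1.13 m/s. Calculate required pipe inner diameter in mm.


A = m_dot / (rho * v) = 0.8 / (1353 * 1.13) = 0.0005232554337 m^2
d = sqrt(4*A/pi) * 1000
d = 25.8 mm

25.8


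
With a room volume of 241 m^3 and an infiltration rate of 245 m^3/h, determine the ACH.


ACH = flow / volume
ACH = 245 / 241
ACH = 1.017

1.017


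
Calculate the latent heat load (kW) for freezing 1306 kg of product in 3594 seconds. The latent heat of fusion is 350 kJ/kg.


Q_lat = m * h_fg / t
Q_lat = 1306 * 350 / 3594
Q_lat = 127.18 kW

127.18


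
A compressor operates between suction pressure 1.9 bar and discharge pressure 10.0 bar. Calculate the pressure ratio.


PR = P_high / P_low
PR = 10.0 / 1.9
PR = 5.263

5.263


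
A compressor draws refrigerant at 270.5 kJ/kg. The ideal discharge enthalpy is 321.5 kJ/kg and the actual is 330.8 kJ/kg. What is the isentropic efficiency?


dh_ideal = 321.5 - 270.5 = 51.0 kJ/kg
dh_actual = 330.8 - 270.5 = 60.3 kJ/kg
eta_s = dh_ideal / dh_actual = 51.0 / 60.3
eta_s = 0.8458

0.8458


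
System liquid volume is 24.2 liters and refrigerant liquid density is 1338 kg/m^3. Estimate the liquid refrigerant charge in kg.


Charge = V * rho / 1000
Charge = 24.2 * 1338 / 1000
Charge = 32.38 kg

32.38


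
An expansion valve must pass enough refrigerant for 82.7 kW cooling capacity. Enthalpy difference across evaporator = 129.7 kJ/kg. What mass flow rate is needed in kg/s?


m_dot = Q / dh
m_dot = 82.7 / 129.7
m_dot = 0.6376 kg/s

0.6376


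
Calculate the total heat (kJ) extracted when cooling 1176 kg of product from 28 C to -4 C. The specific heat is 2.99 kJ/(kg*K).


dT = 28 - (-4) = 32 K
Q = m * cp * dT = 1176 * 2.99 * 32
Q = 112520 kJ

112520


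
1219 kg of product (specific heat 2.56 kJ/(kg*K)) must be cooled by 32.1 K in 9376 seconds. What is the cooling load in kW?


Q = m * cp * dT / t
Q = 1219 * 2.56 * 32.1 / 9376
Q = 10.684 kW

10.684


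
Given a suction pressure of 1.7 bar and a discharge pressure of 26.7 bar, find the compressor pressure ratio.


PR = P_high / P_low
PR = 26.7 / 1.7
PR = 15.706

15.706


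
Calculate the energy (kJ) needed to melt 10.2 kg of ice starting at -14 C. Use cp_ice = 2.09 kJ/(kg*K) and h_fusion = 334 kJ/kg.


Sensible heat = cp * dT = 2.09 * 14 = 29.26 kJ/kg
Total per kg = 29.26 + 334 = 363.26 kJ/kg
Q = m * total = 10.2 * 363.26
Q = 3705.3 kJ

3705.3


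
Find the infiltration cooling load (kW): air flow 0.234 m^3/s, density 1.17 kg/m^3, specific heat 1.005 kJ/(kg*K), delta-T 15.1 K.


Q = V_dot * rho * cp * dT
Q = 0.234 * 1.17 * 1.005 * 15.1
Q = 4.155 kW

4.155


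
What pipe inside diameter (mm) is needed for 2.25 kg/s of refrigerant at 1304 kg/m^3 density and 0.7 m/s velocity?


A = m_dot / (rho * v) = 2.25 / (1304 * 0.7) = 0.002464943032 m^2
d = sqrt(4*A/pi) * 1000
d = 56.0 mm

56.0


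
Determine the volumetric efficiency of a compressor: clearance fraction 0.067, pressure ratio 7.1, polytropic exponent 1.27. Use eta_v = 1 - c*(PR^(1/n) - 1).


PR^(1/n) = 7.1^(1/1.27) = 4.68039131
eta_v = 1 - 0.067 * (4.68039131 - 1)
eta_v = 0.7534

0.7534


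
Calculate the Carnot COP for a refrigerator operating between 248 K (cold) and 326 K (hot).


dT = 326 - 248 = 78 K
COP_carnot = T_cold / dT = 248 / 78
COP_carnot = 3.179

3.179


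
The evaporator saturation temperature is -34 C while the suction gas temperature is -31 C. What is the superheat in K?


Superheat = T_suction - T_evap
Superheat = -31 - (-34)
Superheat = 3 K

3


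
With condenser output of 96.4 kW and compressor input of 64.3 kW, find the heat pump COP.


COP_hp = Q_cond / W
COP_hp = 96.4 / 64.3
COP_hp = 1.499

1.499


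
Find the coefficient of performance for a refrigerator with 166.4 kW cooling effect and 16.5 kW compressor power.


COP = Q_evap / W
COP = 166.4 / 16.5
COP = 10.085

10.085


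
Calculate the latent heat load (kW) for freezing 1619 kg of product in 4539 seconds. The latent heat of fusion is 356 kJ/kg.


Q_lat = m * h_fg / t
Q_lat = 1619 * 356 / 4539
Q_lat = 126.98 kW

126.98


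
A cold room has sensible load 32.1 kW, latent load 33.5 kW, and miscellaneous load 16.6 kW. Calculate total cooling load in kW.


Q_total = Q_s + Q_l + Q_misc
Q_total = 32.1 + 33.5 + 16.6
Q_total = 82.2 kW

82.2


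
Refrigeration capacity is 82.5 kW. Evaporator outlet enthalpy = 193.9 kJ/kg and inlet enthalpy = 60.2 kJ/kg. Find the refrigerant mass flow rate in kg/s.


dh = 193.9 - 60.2 = 133.7 kJ/kg
m_dot = Q / dh = 82.5 / 133.7 = 0.6171 kg/s

0.6171


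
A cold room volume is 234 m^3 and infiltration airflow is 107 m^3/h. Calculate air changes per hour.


ACH = flow / volume
ACH = 107 / 234
ACH = 0.457

0.457


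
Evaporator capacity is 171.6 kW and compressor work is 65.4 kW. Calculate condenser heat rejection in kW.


Q_cond = Q_evap + W
Q_cond = 171.6 + 65.4
Q_cond = 237.0 kW

237.0


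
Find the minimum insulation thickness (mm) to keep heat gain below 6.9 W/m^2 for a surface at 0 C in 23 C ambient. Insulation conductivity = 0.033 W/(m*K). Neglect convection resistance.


dT = 23 - (0) = 23 K
thickness = k * dT / q_max * 1000
thickness = 0.033 * 23 / 6.9 * 1000
thickness = 110.0 mm

110.0


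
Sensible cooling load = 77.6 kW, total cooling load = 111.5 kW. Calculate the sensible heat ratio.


SHR = Q_sensible / Q_total
SHR = 77.6 / 111.5
SHR = 0.696

0.696


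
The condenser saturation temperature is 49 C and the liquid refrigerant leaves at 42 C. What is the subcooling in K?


Subcooling = T_cond - T_liquid
Subcooling = 49 - 42
Subcooling = 7 K

7


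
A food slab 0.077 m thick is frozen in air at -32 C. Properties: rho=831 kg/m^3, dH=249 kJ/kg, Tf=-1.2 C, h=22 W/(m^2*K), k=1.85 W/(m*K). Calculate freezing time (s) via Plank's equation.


dT = -1.2 - (-32) = 30.8 K
term1 = a/(2h) = 0.077/(2*22) = 0.00175
term2 = a^2/(8k) = 0.077^2/(8*1.85) = 0.0004006081081
t = rho*dH*1000/dT * (term1 + term2)
t = 831*249*1000/30.8 * (0.00175 + 0.0004006081081)
t = 14448 s

14448


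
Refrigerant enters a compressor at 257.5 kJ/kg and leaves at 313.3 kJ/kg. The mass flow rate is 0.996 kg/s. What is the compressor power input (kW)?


dh = 313.3 - 257.5 = 55.8 kJ/kg
W = m_dot * dh = 0.996 * 55.8 = 55.58 kW

55.58


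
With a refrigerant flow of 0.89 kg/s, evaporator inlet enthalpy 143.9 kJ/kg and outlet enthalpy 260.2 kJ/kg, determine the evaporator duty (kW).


dh = 260.2 - 143.9 = 116.3 kJ/kg
Q_evap = m_dot * dh = 0.89 * 116.3
Q_evap = 103.51 kW

103.51


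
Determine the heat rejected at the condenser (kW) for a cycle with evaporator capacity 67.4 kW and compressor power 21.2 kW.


Q_cond = Q_evap + W
Q_cond = 67.4 + 21.2
Q_cond = 88.6 kW

88.6


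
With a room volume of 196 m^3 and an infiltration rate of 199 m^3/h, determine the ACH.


ACH = flow / volume
ACH = 199 / 196
ACH = 1.015

1.015


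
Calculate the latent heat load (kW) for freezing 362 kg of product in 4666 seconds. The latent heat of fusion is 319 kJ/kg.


Q_lat = m * h_fg / t
Q_lat = 362 * 319 / 4666
Q_lat = 24.75 kW

24.75


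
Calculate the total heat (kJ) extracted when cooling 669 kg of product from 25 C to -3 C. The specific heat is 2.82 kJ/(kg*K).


dT = 25 - (-3) = 28 K
Q = m * cp * dT = 669 * 2.82 * 28
Q = 52824 kJ

52824


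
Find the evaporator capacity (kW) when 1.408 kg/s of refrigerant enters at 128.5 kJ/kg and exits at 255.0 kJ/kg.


dh = 255.0 - 128.5 = 126.5 kJ/kg
Q_evap = m_dot * dh = 1.408 * 126.5
Q_evap = 178.11 kW

178.11


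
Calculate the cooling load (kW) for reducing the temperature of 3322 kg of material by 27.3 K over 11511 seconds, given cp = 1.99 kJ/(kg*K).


Q = m * cp * dT / t
Q = 3322 * 1.99 * 27.3 / 11511
Q = 15.678 kW

15.678


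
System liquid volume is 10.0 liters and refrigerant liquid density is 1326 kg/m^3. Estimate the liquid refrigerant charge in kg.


Charge = V * rho / 1000
Charge = 10.0 * 1326 / 1000
Charge = 13.26 kg

13.26


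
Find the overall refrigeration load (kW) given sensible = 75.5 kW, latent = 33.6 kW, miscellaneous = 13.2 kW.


Q_total = Q_s + Q_l + Q_misc
Q_total = 75.5 + 33.6 + 13.2
Q_total = 122.3 kW

122.3


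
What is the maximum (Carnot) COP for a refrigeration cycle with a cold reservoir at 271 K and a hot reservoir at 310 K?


dT = 310 - 271 = 39 K
COP_carnot = T_cold / dT = 271 / 39
COP_carnot = 6.949

6.949


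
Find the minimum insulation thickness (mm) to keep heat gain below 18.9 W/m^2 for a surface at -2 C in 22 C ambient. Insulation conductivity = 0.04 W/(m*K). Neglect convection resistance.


dT = 22 - (-2) = 24 K
thickness = k * dT / q_max * 1000
thickness = 0.04 * 24 / 18.9 * 1000
thickness = 50.8 mm

50.8


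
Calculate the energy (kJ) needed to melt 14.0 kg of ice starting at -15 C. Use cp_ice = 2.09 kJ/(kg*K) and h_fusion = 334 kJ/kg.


Sensible heat = cp * dT = 2.09 * 15 = 31.35 kJ/kg
Total per kg = 31.35 + 334 = 365.35 kJ/kg
Q = m * total = 14.0 * 365.35
Q = 5114.9 kJ

5114.9


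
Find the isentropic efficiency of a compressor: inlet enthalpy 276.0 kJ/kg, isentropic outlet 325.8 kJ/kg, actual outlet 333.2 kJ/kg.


dh_ideal = 325.8 - 276.0 = 49.8 kJ/kg
dh_actual = 333.2 - 276.0 = 57.2 kJ/kg
eta_s = dh_ideal / dh_actual = 49.8 / 57.2
eta_s = 0.8706

0.8706


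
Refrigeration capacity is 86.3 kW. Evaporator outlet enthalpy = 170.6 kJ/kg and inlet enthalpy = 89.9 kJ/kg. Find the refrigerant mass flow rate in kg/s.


dh = 170.6 - 89.9 = 80.7 kJ/kg
m_dot = Q / dh = 86.3 / 80.7 = 1.0694 kg/s

1.0694


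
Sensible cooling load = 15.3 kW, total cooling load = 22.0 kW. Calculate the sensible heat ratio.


SHR = Q_sensible / Q_total
SHR = 15.3 / 22.0
SHR = 0.695

0.695


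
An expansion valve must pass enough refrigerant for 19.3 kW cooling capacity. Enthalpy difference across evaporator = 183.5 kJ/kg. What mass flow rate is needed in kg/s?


m_dot = Q / dh
m_dot = 19.3 / 183.5
m_dot = 0.1052 kg/s

0.1052


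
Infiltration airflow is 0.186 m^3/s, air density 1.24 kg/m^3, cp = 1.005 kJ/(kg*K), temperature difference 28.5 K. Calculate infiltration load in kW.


Q = V_dot * rho * cp * dT
Q = 0.186 * 1.24 * 1.005 * 28.5
Q = 6.606 kW

6.606


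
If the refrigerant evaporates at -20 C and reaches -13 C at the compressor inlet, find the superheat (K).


Superheat = T_suction - T_evap
Superheat = -13 - (-20)
Superheat = 7 K

7


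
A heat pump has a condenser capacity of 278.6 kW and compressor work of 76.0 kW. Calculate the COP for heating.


COP_hp = Q_cond / W
COP_hp = 278.6 / 76.0
COP_hp = 3.666

3.666


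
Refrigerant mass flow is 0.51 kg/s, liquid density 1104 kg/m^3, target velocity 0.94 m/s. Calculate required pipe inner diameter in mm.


A = m_dot / (rho * v) = 0.51 / (1104 * 0.94) = 0.0004914431082 m^2
d = sqrt(4*A/pi) * 1000
d = 25.0 mm

25.0


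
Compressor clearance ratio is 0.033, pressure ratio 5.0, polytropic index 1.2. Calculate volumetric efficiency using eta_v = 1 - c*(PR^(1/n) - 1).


PR^(1/n) = 5.0^(1/1.2) = 3.82362246
eta_v = 1 - 0.033 * (3.82362246 - 1)
eta_v = 0.9068

0.9068


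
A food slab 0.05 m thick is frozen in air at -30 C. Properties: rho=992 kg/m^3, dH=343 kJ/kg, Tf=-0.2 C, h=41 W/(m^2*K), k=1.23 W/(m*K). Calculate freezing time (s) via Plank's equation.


dT = -0.2 - (-30) = 29.8 K
term1 = a/(2h) = 0.05/(2*41) = 0.0006097560976
term2 = a^2/(8k) = 0.05^2/(8*1.23) = 0.0002540650407
t = rho*dH*1000/dT * (term1 + term2)
t = 992*343*1000/29.8 * (0.0006097560976 + 0.0002540650407)
t = 9863 s

9863


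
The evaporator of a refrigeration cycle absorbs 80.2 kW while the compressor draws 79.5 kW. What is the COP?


COP = Q_evap / W
COP = 80.2 / 79.5
COP = 1.009

1.009


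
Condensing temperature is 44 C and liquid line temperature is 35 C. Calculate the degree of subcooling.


Subcooling = T_cond - T_liquid
Subcooling = 44 - 35
Subcooling = 9 K

9


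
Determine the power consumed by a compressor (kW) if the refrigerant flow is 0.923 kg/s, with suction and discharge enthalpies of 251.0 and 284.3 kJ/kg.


dh = 284.3 - 251.0 = 33.3 kJ/kg
W = m_dot * dh = 0.923 * 33.3 = 30.74 kW

30.74


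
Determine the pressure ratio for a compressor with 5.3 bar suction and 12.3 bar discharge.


PR = P_high / P_low
PR = 12.3 / 5.3
PR = 2.321

2.321


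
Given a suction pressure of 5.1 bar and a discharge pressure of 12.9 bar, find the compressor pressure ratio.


PR = P_high / P_low
PR = 12.9 / 5.1
PR = 2.529

2.529


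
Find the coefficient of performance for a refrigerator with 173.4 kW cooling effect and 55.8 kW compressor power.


COP = Q_evap / W
COP = 173.4 / 55.8
COP = 3.108

3.108


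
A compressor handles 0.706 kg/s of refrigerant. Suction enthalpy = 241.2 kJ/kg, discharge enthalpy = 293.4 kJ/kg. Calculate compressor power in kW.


dh = 293.4 - 241.2 = 52.2 kJ/kg
W = m_dot * dh = 0.706 * 52.2 = 36.85 kW

36.85


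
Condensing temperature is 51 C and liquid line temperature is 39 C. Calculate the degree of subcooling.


Subcooling = T_cond - T_liquid
Subcooling = 51 - 39
Subcooling = 12 K

12


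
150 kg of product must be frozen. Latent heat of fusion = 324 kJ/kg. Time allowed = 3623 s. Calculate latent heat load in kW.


Q_lat = m * h_fg / t
Q_lat = 150 * 324 / 3623
Q_lat = 13.41 kW

13.41


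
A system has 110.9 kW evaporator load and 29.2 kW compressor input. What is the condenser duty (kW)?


Q_cond = Q_evap + W
Q_cond = 110.9 + 29.2
Q_cond = 140.1 kW

140.1


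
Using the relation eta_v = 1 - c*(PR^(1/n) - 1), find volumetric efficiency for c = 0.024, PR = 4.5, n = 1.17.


PR^(1/n) = 4.5^(1/1.17) = 3.61660679
eta_v = 1 - 0.024 * (3.61660679 - 1)
eta_v = 0.9372

0.9372


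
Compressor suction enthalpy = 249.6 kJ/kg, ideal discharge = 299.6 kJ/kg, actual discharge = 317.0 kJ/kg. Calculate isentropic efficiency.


dh_ideal = 299.6 - 249.6 = 50.0 kJ/kg
dh_actual = 317.0 - 249.6 = 67.4 kJ/kg
eta_s = dh_ideal / dh_actual = 50.0 / 67.4
eta_s = 0.7418

0.7418


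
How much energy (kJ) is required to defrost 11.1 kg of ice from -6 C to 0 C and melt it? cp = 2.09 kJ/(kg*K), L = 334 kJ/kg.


Sensible heat = cp * dT = 2.09 * 6 = 12.54 kJ/kg
Total per kg = 12.54 + 334 = 346.54 kJ/kg
Q = m * total = 11.1 * 346.54
Q = 3846.6 kJ

3846.6


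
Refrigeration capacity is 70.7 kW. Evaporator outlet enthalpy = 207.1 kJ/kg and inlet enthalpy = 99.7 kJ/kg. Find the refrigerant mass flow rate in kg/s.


dh = 207.1 - 99.7 = 107.4 kJ/kg
m_dot = Q / dh = 70.7 / 107.4 = 0.6583 kg/s

0.6583


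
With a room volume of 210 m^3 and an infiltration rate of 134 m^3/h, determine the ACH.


ACH = flow / volume
ACH = 134 / 210
ACH = 0.638

0.638


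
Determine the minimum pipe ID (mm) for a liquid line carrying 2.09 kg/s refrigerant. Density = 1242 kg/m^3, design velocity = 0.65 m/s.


A = m_dot / (rho * v) = 2.09 / (1242 * 0.65) = 0.002588876502 m^2
d = sqrt(4*A/pi) * 1000
d = 57.4 mm

57.4


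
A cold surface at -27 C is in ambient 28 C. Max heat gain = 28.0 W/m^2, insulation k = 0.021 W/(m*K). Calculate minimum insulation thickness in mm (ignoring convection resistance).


dT = 28 - (-27) = 55 K
thickness = k * dT / q_max * 1000
thickness = 0.021 * 55 / 28.0 * 1000
thickness = 41.3 mm

41.3


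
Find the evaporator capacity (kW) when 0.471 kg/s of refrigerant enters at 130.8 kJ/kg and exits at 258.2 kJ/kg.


dh = 258.2 - 130.8 = 127.4 kJ/kg
Q_evap = m_dot * dh = 0.471 * 127.4
Q_evap = 60.01 kW

60.01


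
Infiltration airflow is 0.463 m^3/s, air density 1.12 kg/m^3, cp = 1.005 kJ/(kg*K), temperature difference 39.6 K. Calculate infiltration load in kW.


Q = V_dot * rho * cp * dT
Q = 0.463 * 1.12 * 1.005 * 39.6
Q = 20.638 kW

20.638


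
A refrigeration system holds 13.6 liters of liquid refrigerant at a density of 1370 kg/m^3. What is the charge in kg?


Charge = V * rho / 1000
Charge = 13.6 * 1370 / 1000
Charge = 18.63 kg

18.63


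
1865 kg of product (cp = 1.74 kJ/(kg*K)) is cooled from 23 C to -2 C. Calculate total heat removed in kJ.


dT = 23 - (-2) = 25 K
Q = m * cp * dT = 1865 * 1.74 * 25
Q = 81128 kJ

81128


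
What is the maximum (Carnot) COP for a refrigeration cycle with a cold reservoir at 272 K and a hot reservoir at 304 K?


dT = 304 - 272 = 32 K
COP_carnot = T_cold / dT = 272 / 32
COP_carnot = 8.5

8.5


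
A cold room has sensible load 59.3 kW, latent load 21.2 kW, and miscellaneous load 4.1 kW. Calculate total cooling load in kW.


Q_total = Q_s + Q_l + Q_misc
Q_total = 59.3 + 21.2 + 4.1
Q_total = 84.6 kW

84.6


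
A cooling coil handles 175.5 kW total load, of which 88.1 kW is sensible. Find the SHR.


SHR = Q_sensible / Q_total
SHR = 88.1 / 175.5
SHR = 0.502

0.502


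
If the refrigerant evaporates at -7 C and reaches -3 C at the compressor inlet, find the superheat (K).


Superheat = T_suction - T_evap
Superheat = -3 - (-7)
Superheat = 4 K

4


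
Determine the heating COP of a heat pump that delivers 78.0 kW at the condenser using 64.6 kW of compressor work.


COP_hp = Q_cond / W
COP_hp = 78.0 / 64.6
COP_hp = 1.207

1.207


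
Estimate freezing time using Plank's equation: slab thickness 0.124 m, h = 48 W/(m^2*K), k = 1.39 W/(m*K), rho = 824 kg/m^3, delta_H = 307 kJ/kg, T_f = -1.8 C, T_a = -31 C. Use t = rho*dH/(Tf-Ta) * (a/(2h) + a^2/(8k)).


dT = -1.8 - (-31) = 29.2 K
term1 = a/(2h) = 0.124/(2*48) = 0.001291666667
term2 = a^2/(8k) = 0.124^2/(8*1.39) = 0.001382733813
t = rho*dH*1000/dT * (term1 + term2)
t = 824*307*1000/29.2 * (0.001291666667 + 0.001382733813)
t = 23169 s

23169


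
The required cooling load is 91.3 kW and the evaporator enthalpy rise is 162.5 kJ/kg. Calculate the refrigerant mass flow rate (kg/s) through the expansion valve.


m_dot = Q / dh
m_dot = 91.3 / 162.5
m_dot = 0.5618 kg/s

0.5618


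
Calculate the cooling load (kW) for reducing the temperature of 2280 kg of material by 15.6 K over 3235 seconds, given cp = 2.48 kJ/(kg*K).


Q = m * cp * dT / t
Q = 2280 * 2.48 * 15.6 / 3235
Q = 27.267 kW

27.267


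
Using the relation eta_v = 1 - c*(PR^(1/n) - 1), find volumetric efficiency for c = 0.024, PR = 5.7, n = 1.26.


PR^(1/n) = 5.7^(1/1.26) = 3.98016136
eta_v = 1 - 0.024 * (3.98016136 - 1)
eta_v = 0.9285

0.9285


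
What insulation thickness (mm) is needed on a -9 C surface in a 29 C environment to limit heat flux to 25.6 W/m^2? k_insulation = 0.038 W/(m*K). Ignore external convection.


dT = 29 - (-9) = 38 K
thickness = k * dT / q_max * 1000
thickness = 0.038 * 38 / 25.6 * 1000
thickness = 56.4 mm

56.4


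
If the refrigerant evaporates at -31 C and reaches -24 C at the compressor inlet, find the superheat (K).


Superheat = T_suction - T_evap
Superheat = -24 - (-31)
Superheat = 7 K

7


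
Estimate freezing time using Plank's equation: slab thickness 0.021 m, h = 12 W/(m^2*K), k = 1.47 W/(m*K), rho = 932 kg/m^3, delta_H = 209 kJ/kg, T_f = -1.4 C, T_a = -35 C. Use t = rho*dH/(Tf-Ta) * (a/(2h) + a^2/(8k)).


dT = -1.4 - (-35) = 33.6 K
term1 = a/(2h) = 0.021/(2*12) = 0.000875
term2 = a^2/(8k) = 0.021^2/(8*1.47) = 0.0000375
t = rho*dH*1000/dT * (term1 + term2)
t = 932*209*1000/33.6 * (0.000875 + 0.0000375)
t = 5290 s

5290


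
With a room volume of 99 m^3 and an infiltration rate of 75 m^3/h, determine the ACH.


ACH = flow / volume
ACH = 75 / 99
ACH = 0.758

0.758


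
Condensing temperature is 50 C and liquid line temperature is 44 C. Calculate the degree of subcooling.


Subcooling = T_cond - T_liquid
Subcooling = 50 - 44
Subcooling = 6 K

6


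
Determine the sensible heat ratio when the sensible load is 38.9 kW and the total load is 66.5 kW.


SHR = Q_sensible / Q_total
SHR = 38.9 / 66.5
SHR = 0.585

0.585


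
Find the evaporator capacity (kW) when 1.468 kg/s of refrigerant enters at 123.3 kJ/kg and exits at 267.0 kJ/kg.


dh = 267.0 - 123.3 = 143.7 kJ/kg
Q_evap = m_dot * dh = 1.468 * 143.7
Q_evap = 210.95 kW

210.95


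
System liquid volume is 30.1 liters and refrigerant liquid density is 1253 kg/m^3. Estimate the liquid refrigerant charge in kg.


Charge = V * rho / 1000
Charge = 30.1 * 1253 / 1000
Charge = 37.72 kg

37.72


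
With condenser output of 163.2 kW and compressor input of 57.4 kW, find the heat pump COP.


COP_hp = Q_cond / W
COP_hp = 163.2 / 57.4
COP_hp = 2.843

2.843


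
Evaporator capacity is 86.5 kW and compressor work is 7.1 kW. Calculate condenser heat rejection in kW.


Q_cond = Q_evap + W
Q_cond = 86.5 + 7.1
Q_cond = 93.6 kW

93.6


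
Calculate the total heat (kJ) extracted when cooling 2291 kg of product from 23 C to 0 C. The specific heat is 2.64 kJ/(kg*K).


dT = 23 - (0) = 23 K
Q = m * cp * dT = 2291 * 2.64 * 23
Q = 139110 kJ

139110


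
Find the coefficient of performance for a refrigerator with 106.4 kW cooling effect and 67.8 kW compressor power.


COP = Q_evap / W
COP = 106.4 / 67.8
COP = 1.569

1.569


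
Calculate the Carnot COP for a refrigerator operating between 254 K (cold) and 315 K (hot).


dT = 315 - 254 = 61 K
COP_carnot = T_cold / dT = 254 / 61
COP_carnot = 4.164

4.164


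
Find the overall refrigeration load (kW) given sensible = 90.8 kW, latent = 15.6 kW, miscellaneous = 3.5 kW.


Q_total = Q_s + Q_l + Q_misc
Q_total = 90.8 + 15.6 + 3.5
Q_total = 109.9 kW

109.9


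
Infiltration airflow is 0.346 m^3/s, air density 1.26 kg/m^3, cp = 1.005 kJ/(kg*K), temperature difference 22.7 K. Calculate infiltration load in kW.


Q = V_dot * rho * cp * dT
Q = 0.346 * 1.26 * 1.005 * 22.7
Q = 9.946 kW

9.946


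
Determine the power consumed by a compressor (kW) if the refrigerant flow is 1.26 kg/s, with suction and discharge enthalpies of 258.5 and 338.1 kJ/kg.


dh = 338.1 - 258.5 = 79.6 kJ/kg
W = m_dot * dh = 1.26 * 79.6 = 100.3 kW

100.3


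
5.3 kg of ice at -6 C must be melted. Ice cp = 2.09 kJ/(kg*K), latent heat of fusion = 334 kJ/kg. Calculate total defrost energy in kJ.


Sensible heat = cp * dT = 2.09 * 6 = 12.54 kJ/kg
Total per kg = 12.54 + 334 = 346.54 kJ/kg
Q = m * total = 5.3 * 346.54
Q = 1836.7 kJ

1836.7


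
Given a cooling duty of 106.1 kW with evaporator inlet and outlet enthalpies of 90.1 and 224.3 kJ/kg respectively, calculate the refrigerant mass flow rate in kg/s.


dh = 224.3 - 90.1 = 134.2 kJ/kg
m_dot = Q / dh = 106.1 / 134.2 = 0.7906 kg/s

0.7906


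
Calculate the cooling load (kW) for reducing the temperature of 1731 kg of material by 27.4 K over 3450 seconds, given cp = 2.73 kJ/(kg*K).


Q = m * cp * dT / t
Q = 1731 * 2.73 * 27.4 / 3450
Q = 37.531 kW

37.531


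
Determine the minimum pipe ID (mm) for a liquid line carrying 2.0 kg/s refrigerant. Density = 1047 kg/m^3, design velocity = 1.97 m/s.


A = m_dot / (rho * v) = 2.0 / (1047 * 1.97) = 0.0009696546575 m^2
d = sqrt(4*A/pi) * 1000
d = 35.1 mm

35.1


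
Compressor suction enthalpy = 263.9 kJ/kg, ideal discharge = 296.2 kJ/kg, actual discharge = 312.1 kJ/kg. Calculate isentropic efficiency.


dh_ideal = 296.2 - 263.9 = 32.3 kJ/kg
dh_actual = 312.1 - 263.9 = 48.2 kJ/kg
eta_s = dh_ideal / dh_actual = 32.3 / 48.2
eta_s = 0.6701

0.6701


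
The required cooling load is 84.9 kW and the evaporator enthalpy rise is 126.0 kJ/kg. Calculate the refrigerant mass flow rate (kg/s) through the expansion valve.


m_dot = Q / dh
m_dot = 84.9 / 126.0
m_dot = 0.6738 kg/s

0.6738


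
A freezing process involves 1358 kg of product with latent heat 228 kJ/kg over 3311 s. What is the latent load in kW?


Q_lat = m * h_fg / t
Q_lat = 1358 * 228 / 3311
Q_lat = 93.51 kW

93.51


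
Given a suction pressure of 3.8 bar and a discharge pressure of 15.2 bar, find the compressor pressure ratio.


PR = P_high / P_low
PR = 15.2 / 3.8
PR = 4.0

4.0


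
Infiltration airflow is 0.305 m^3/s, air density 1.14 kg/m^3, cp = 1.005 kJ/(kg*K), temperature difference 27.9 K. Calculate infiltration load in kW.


Q = V_dot * rho * cp * dT
Q = 0.305 * 1.14 * 1.005 * 27.9
Q = 9.749 kW

9.749


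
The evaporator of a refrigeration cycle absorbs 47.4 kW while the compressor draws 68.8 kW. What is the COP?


COP = Q_evap / W
COP = 47.4 / 68.8
COP = 0.689

0.689


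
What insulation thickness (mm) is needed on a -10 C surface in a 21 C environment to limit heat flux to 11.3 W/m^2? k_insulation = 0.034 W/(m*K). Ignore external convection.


dT = 21 - (-10) = 31 K
thickness = k * dT / q_max * 1000
thickness = 0.034 * 31 / 11.3 * 1000
thickness = 93.3 mm

93.3


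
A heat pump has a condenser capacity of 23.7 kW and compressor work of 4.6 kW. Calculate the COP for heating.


COP_hp = Q_cond / W
COP_hp = 23.7 / 4.6
COP_hp = 5.152

5.152


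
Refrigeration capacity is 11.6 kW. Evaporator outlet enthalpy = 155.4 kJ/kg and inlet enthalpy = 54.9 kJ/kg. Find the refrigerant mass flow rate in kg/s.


dh = 155.4 - 54.9 = 100.5 kJ/kg
m_dot = Q / dh = 11.6 / 100.5 = 0.1154 kg/s

0.1154


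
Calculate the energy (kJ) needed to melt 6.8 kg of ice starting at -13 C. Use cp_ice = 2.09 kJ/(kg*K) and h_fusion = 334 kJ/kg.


Sensible heat = cp * dT = 2.09 * 13 = 27.17 kJ/kg
Total per kg = 27.17 + 334 = 361.17 kJ/kg
Q = m * total = 6.8 * 361.17
Q = 2456.0 kJ

2456.0


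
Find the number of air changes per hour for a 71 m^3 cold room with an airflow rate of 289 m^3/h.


ACH = flow / volume
ACH = 289 / 71
ACH = 4.07

4.07


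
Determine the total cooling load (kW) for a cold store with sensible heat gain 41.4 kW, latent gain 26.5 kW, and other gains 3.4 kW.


Q_total = Q_s + Q_l + Q_misc
Q_total = 41.4 + 26.5 + 3.4
Q_total = 71.3 kW

71.3


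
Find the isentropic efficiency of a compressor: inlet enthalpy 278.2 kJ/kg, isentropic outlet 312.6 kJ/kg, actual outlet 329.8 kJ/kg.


dh_ideal = 312.6 - 278.2 = 34.4 kJ/kg
dh_actual = 329.8 - 278.2 = 51.6 kJ/kg
eta_s = dh_ideal / dh_actual = 34.4 / 51.6
eta_s = 0.6667

0.6667


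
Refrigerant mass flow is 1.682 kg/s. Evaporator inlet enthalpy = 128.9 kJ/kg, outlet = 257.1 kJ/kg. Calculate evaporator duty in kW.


dh = 257.1 - 128.9 = 128.2 kJ/kg
Q_evap = m_dot * dh = 1.682 * 128.2
Q_evap = 215.63 kW

215.63


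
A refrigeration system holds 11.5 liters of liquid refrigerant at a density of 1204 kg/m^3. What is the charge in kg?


Charge = V * rho / 1000
Charge = 11.5 * 1204 / 1000
Charge = 13.85 kg

13.85


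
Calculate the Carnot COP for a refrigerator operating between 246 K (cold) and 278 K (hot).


dT = 278 - 246 = 32 K
COP_carnot = T_cold / dT = 246 / 32
COP_carnot = 7.688

7.688


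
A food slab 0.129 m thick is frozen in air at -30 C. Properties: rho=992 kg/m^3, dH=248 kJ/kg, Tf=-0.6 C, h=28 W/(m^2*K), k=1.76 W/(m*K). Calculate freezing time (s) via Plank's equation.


dT = -0.6 - (-30) = 29.4 K
term1 = a/(2h) = 0.129/(2*28) = 0.002303571429
term2 = a^2/(8k) = 0.129^2/(8*1.76) = 0.001181889205
t = rho*dH*1000/dT * (term1 + term2)
t = 992*248*1000/29.4 * (0.002303571429 + 0.001181889205)
t = 29166 s

29166


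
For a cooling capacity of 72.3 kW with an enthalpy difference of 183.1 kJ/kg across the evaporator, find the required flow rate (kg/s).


m_dot = Q / dh
m_dot = 72.3 / 183.1
m_dot = 0.3949 kg/s

0.3949


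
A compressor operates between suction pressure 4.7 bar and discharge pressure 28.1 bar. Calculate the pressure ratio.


PR = P_high / P_low
PR = 28.1 / 4.7
PR = 5.979

5.979


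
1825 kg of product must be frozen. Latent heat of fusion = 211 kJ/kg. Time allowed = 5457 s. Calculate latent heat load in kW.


Q_lat = m * h_fg / t
Q_lat = 1825 * 211 / 5457
Q_lat = 70.57 kW

70.57


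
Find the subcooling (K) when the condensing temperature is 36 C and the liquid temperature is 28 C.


Subcooling = T_cond - T_liquid
Subcooling = 36 - 28
Subcooling = 8 K

8


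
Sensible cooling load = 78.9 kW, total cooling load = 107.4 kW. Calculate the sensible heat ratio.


SHR = Q_sensible / Q_total
SHR = 78.9 / 107.4
SHR = 0.735

0.735


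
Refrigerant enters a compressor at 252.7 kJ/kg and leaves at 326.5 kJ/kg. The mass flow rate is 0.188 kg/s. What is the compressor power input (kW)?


dh = 326.5 - 252.7 = 73.8 kJ/kg
W = m_dot * dh = 0.188 * 73.8 = 13.87 kW

13.87


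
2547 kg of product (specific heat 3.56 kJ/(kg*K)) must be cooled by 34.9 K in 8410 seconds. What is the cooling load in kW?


Q = m * cp * dT / t
Q = 2547 * 3.56 * 34.9 / 8410
Q = 37.628 kW

37.628


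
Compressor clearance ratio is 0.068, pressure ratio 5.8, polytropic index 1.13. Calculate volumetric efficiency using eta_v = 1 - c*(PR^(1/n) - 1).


PR^(1/n) = 5.8^(1/1.13) = 4.73805387
eta_v = 1 - 0.068 * (4.73805387 - 1)
eta_v = 0.7458

0.7458


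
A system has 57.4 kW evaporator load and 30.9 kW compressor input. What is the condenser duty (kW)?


Q_cond = Q_evap + W
Q_cond = 57.4 + 30.9
Q_cond = 88.3 kW

88.3


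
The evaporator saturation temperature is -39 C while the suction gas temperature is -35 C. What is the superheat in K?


Superheat = T_suction - T_evap
Superheat = -35 - (-39)
Superheat = 4 K

4


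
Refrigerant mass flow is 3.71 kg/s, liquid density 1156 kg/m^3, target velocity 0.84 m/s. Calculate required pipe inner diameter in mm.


A = m_dot / (rho * v) = 3.71 / (1156 * 0.84) = 0.003820645905 m^2
d = sqrt(4*A/pi) * 1000
d = 69.7 mm

69.7


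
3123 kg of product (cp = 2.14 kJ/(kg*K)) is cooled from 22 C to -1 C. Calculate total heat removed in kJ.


dT = 22 - (-1) = 23 K
Q = m * cp * dT = 3123 * 2.14 * 23
Q = 153714 kJ

153714


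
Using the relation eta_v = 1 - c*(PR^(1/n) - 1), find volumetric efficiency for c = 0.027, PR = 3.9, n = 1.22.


PR^(1/n) = 3.9^(1/1.22) = 3.05125979
eta_v = 1 - 0.027 * (3.05125979 - 1)
eta_v = 0.9446

0.9446


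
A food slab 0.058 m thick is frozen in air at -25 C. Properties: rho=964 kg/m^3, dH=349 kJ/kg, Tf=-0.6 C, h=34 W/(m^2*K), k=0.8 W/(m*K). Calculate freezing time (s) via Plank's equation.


dT = -0.6 - (-25) = 24.4 K
term1 = a/(2h) = 0.058/(2*34) = 0.0008529411765
term2 = a^2/(8k) = 0.058^2/(8*0.8) = 0.000525625
t = rho*dH*1000/dT * (term1 + term2)
t = 964*349*1000/24.4 * (0.0008529411765 + 0.000525625)
t = 19008 s

19008


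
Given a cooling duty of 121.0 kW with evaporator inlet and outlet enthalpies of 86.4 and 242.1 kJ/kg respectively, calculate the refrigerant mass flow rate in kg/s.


dh = 242.1 - 86.4 = 155.7 kJ/kg
m_dot = Q / dh = 121.0 / 155.7 = 0.7771 kg/s

0.7771


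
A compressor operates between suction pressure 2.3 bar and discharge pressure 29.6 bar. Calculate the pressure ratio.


PR = P_high / P_low
PR = 29.6 / 2.3
PR = 12.87

12.87


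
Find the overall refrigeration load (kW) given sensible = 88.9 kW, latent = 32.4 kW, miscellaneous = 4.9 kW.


Q_total = Q_s + Q_l + Q_misc
Q_total = 88.9 + 32.4 + 4.9
Q_total = 126.2 kW

126.2


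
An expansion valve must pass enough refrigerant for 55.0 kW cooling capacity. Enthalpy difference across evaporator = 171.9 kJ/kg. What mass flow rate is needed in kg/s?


m_dot = Q / dh
m_dot = 55.0 / 171.9
m_dot = 0.32 kg/s

0.32


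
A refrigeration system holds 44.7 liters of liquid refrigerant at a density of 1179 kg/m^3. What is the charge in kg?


Charge = V * rho / 1000
Charge = 44.7 * 1179 / 1000
Charge = 52.7 kg

52.7


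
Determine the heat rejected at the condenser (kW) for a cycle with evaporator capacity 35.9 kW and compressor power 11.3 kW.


Q_cond = Q_evap + W
Q_cond = 35.9 + 11.3
Q_cond = 47.2 kW

47.2


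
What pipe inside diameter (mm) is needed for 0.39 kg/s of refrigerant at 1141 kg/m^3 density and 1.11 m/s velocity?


A = m_dot / (rho * v) = 0.39 / (1141 * 1.11) = 0.0003079328233 m^2
d = sqrt(4*A/pi) * 1000
d = 19.8 mm

19.8


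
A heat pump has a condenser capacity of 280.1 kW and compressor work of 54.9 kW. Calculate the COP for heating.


COP_hp = Q_cond / W
COP_hp = 280.1 / 54.9
COP_hp = 5.102

5.102


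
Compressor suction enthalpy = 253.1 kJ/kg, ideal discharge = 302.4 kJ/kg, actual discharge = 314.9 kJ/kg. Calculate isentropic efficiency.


dh_ideal = 302.4 - 253.1 = 49.3 kJ/kg
dh_actual = 314.9 - 253.1 = 61.8 kJ/kg
eta_s = dh_ideal / dh_actual = 49.3 / 61.8
eta_s = 0.7977

0.7977


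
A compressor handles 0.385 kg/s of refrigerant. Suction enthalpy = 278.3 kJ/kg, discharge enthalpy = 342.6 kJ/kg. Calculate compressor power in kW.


dh = 342.6 - 278.3 = 64.3 kJ/kg
W = m_dot * dh = 0.385 * 64.3 = 24.76 kW

24.76


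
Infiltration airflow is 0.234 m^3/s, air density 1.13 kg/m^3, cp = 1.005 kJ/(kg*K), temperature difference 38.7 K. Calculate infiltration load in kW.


Q = V_dot * rho * cp * dT
Q = 0.234 * 1.13 * 1.005 * 38.7
Q = 10.284 kW

10.284


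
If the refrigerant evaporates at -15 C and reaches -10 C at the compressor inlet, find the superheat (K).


Superheat = T_suction - T_evap
Superheat = -10 - (-15)
Superheat = 5 K

5


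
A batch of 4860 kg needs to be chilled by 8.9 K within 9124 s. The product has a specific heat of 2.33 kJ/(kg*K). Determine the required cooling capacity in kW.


Q = m * cp * dT / t
Q = 4860 * 2.33 * 8.9 / 9124
Q = 11.046 kW

11.046


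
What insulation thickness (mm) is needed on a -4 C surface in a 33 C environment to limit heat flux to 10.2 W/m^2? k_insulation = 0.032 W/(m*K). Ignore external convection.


dT = 33 - (-4) = 37 K
thickness = k * dT / q_max * 1000
thickness = 0.032 * 37 / 10.2 * 1000
thickness = 116.1 mm

116.1


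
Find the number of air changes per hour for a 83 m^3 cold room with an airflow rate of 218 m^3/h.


ACH = flow / volume
ACH = 218 / 83
ACH = 2.627

2.627


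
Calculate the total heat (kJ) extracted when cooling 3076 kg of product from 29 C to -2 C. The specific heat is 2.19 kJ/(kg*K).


dT = 29 - (-2) = 31 K
Q = m * cp * dT = 3076 * 2.19 * 31
Q = 208830 kJ

208830


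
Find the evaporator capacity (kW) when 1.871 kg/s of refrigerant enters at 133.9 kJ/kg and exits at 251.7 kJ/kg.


dh = 251.7 - 133.9 = 117.8 kJ/kg
Q_evap = m_dot * dh = 1.871 * 117.8
Q_evap = 220.4 kW

220.4


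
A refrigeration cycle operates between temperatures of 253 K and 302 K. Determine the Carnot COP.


dT = 302 - 253 = 49 K
COP_carnot = T_cold / dT = 253 / 49
COP_carnot = 5.163

5.163


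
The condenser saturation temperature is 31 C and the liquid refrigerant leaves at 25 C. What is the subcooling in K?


Subcooling = T_cond - T_liquid
Subcooling = 31 - 25
Subcooling = 6 K

6


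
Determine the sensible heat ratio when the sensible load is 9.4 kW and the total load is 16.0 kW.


SHR = Q_sensible / Q_total
SHR = 9.4 / 16.0
SHR = 0.588

0.588


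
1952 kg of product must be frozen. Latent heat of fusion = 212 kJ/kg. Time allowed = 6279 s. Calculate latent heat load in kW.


Q_lat = m * h_fg / t
Q_lat = 1952 * 212 / 6279
Q_lat = 65.91 kW

65.91


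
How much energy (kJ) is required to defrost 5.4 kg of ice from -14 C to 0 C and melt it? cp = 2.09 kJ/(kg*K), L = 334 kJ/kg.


Sensible heat = cp * dT = 2.09 * 14 = 29.26 kJ/kg
Total per kg = 29.26 + 334 = 363.26 kJ/kg
Q = m * total = 5.4 * 363.26
Q = 1961.6 kJ

1961.6


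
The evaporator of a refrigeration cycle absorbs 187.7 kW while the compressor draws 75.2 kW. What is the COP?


COP = Q_evap / W
COP = 187.7 / 75.2
COP = 2.496

2.496


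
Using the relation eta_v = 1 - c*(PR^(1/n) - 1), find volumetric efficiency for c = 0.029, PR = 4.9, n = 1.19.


PR^(1/n) = 4.9^(1/1.19) = 3.80186513
eta_v = 1 - 0.029 * (3.80186513 - 1)
eta_v = 0.9187

0.9187


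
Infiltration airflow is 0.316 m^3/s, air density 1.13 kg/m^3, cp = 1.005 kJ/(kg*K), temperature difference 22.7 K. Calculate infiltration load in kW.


Q = V_dot * rho * cp * dT
Q = 0.316 * 1.13 * 1.005 * 22.7
Q = 8.146 kW

8.146


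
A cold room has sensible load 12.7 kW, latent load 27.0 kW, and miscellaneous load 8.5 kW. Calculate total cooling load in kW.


Q_total = Q_s + Q_l + Q_misc
Q_total = 12.7 + 27.0 + 8.5
Q_total = 48.2 kW

48.2


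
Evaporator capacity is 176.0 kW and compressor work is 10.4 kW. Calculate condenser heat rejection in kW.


Q_cond = Q_evap + W
Q_cond = 176.0 + 10.4
Q_cond = 186.4 kW

186.4


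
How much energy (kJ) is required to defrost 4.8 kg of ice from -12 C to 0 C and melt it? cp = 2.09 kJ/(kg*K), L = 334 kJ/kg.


Sensible heat = cp * dT = 2.09 * 12 = 25.08 kJ/kg
Total per kg = 25.08 + 334 = 359.08 kJ/kg
Q = m * total = 4.8 * 359.08
Q = 1723.6 kJ

1723.6


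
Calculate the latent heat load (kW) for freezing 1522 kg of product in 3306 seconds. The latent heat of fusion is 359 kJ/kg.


Q_lat = m * h_fg / t
Q_lat = 1522 * 359 / 3306
Q_lat = 165.27 kW

165.27


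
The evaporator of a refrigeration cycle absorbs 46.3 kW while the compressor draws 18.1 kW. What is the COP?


COP = Q_evap / W
COP = 46.3 / 18.1
COP = 2.558

2.558


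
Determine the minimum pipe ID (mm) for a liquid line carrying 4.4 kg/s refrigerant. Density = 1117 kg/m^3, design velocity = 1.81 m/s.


A = m_dot / (rho * v) = 4.4 / (1117 * 1.81) = 0.002176310856 m^2
d = sqrt(4*A/pi) * 1000
d = 52.6 mm

52.6


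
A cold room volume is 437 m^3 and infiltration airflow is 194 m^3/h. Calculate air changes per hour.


ACH = flow / volume
ACH = 194 / 437
ACH = 0.444

0.444


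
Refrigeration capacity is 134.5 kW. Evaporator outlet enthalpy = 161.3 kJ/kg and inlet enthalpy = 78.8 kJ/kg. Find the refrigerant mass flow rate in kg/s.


dh = 161.3 - 78.8 = 82.5 kJ/kg
m_dot = Q / dh = 134.5 / 82.5 = 1.6303 kg/s

1.6303


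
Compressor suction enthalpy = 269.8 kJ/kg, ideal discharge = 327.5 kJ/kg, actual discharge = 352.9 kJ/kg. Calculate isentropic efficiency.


dh_ideal = 327.5 - 269.8 = 57.7 kJ/kg
dh_actual = 352.9 - 269.8 = 83.1 kJ/kg
eta_s = dh_ideal / dh_actual = 57.7 / 83.1
eta_s = 0.6943

0.6943


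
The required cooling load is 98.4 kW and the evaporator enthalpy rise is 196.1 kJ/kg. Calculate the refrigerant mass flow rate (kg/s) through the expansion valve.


m_dot = Q / dh
m_dot = 98.4 / 196.1
m_dot = 0.5018 kg/s

0.5018


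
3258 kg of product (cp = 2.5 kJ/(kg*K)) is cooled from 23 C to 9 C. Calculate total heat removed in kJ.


dT = 23 - (9) = 14 K
Q = m * cp * dT = 3258 * 2.5 * 14
Q = 114030 kJ

114030


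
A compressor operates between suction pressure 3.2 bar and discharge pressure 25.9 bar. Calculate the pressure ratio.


PR = P_high / P_low
PR = 25.9 / 3.2
PR = 8.094

8.094


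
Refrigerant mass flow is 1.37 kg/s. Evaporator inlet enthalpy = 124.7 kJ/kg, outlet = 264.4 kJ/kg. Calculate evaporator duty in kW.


dh = 264.4 - 124.7 = 139.7 kJ/kg
Q_evap = m_dot * dh = 1.37 * 139.7
Q_evap = 191.39 kW

191.39


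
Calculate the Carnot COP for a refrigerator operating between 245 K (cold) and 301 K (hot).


dT = 301 - 245 = 56 K
COP_carnot = T_cold / dT = 245 / 56
COP_carnot = 4.375

4.375


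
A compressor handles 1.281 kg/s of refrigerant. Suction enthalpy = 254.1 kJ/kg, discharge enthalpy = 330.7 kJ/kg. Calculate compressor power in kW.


dh = 330.7 - 254.1 = 76.6 kJ/kg
W = m_dot * dh = 1.281 * 76.6 = 98.12 kW

98.12


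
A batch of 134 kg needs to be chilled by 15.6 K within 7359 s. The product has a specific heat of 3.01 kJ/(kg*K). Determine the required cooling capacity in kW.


Q = m * cp * dT / t
Q = 134 * 3.01 * 15.6 / 7359
Q = 0.855 kW

0.855
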